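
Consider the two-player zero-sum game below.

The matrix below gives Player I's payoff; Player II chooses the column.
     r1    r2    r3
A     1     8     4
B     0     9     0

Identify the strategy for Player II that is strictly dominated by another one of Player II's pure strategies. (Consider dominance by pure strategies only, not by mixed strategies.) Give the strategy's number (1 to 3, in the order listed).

2

Player II prefers columns that give Player I less. Compare r2 with r1: 1 < 8, 0 < 9.
So r1 strictly dominates r2 for Player II; r2 is strictly dominated.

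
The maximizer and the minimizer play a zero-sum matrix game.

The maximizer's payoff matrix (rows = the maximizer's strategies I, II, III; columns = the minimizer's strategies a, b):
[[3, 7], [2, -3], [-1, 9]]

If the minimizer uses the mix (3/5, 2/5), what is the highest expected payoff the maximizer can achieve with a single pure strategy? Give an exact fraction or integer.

23/5

I: (3)·(3/5) + (7)·(2/5) = 23/5.
II: (2)·(3/5) + (-3)·(2/5) = 0.
III: (-1)·(3/5) + (9)·(2/5) = 3.
The best pure response is I with expected payoff 23/5.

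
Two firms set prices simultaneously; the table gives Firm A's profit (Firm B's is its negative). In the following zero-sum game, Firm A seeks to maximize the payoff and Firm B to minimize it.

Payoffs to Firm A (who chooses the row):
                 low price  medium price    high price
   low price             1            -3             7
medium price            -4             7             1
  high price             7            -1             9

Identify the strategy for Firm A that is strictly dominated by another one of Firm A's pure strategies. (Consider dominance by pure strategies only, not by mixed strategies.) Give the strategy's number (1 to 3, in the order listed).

1

Compare low price with high price: 7 > 1, -1 > -3, 9 > 7.
So high price strictly dominates low price for Firm A; low price is strictly dominated.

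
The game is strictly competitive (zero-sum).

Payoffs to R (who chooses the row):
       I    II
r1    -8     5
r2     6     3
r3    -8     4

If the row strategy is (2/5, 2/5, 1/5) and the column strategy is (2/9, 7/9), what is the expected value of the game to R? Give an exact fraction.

116/45

Against (2/9, 7/9), each row's expected payoff is r1: 19/9; r2: 11/3; r3: 4/3.
Taking the (2/5, 2/5, 1/5)-weighted average: (2/5)·(19/9) + (2/5)·(11/3) + (1/5)·(4/3) = 116/45.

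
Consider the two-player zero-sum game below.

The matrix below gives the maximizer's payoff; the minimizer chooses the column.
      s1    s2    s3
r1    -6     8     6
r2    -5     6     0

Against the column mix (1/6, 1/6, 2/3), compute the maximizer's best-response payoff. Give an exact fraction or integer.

13/3

r1: (-6)·(1/6) + (8)·(1/6) + (6)·(2/3) = 13/3.
r2: (-5)·(1/6) + (6)·(1/6) + (0)·(2/3) = 1/6.
The best pure response is r1 with expected payoff 13/3.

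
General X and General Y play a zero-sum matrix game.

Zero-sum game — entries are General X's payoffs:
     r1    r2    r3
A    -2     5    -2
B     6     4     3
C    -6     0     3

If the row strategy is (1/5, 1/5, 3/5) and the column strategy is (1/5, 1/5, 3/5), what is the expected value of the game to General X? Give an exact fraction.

Against (1/5, 1/5, 3/5), each row's expected payoff is A: -3/5; B: 19/5; C: 3/5.
Taking the (1/5, 1/5, 3/5)-weighted average: (1/5)·(-3/5) + (1/5)·(19/5) + (3/5)·(3/5) = 1.

1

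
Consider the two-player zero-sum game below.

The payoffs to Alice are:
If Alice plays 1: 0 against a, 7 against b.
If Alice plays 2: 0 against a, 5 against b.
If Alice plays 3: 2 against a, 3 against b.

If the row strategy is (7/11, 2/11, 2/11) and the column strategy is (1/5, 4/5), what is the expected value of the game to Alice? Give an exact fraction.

Against (1/5, 4/5), each row's expected payoff is 1: 28/5; 2: 4; 3: 14/5.
Taking the (7/11, 2/11, 2/11)-weighted average: (7/11)·(28/5) + (2/11)·(4) + (2/11)·(14/5) = 24/5.

24/5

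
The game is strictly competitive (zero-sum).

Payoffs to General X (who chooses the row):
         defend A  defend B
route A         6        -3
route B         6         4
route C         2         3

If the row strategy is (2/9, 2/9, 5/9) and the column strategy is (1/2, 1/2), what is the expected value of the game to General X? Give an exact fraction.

Against (1/2, 1/2), each row's expected payoff is route A: 3/2; route B: 5; route C: 5/2.
Taking the (2/9, 2/9, 5/9)-weighted average: (2/9)·(3/2) + (2/9)·(5) + (5/9)·(5/2) = 17/6.

17/6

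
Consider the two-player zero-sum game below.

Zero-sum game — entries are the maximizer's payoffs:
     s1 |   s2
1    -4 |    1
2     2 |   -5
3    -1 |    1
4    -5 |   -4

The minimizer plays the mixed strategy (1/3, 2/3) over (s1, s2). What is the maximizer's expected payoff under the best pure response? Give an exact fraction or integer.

1/3

1: (-4)·(1/3) + (1)·(2/3) = -2/3.
2: (2)·(1/3) + (-5)·(2/3) = -8/3.
3: (-1)·(1/3) + (1)·(2/3) = 1/3.
4: (-5)·(1/3) + (-4)·(2/3) = -13/3.
The best pure response is 3 with expected payoff 1/3.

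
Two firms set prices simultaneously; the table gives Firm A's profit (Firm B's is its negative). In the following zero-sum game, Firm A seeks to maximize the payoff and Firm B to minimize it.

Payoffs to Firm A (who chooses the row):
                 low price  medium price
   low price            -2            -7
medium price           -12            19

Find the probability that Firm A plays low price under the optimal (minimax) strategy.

Row minima are -7 and -12, so Firm A's maximin is -7; column maxima are -2 and 19, so Firm B's minimax is -2. These differ, so the equilibrium is in mixed strategies.
Let Firm A play low price with probability p. Firm B is indifferent when −2p − 12(1−p) = −7p + 19(1−p), giving p = 31/36.

31/36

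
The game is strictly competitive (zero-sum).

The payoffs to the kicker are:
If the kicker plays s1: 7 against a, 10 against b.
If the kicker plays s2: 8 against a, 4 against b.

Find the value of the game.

Row minima are 7 and 4, so the kicker's maximin is 7; column maxima are 8 and 10, so the goalkeeper's minimax is 8. These differ, so the equilibrium is in mixed strategies.
Let the kicker play s1 with probability p. The goalkeeper is indifferent when 7p + 8(1−p) = 10p + 4(1−p), giving p = 4/7.
Let the goalkeeper play a with probability q. The kicker is indifferent when 7q + 10(1−q) = 8q + 4(1−q), giving q = 6/7.
The value is 7·(6/7) + (10)·(1/7) = 52/7.

52/7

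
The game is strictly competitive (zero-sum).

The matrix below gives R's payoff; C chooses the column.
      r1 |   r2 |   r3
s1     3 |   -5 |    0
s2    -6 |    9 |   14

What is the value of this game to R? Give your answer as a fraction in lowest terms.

Column r3 is strictly dominated by r2 for C (it gives R more in every row).
The remaining 2×2 game on (s1, s2) × (r1, r2) has no saddle point. Let R play s1 with probability p; indifference gives 3p − 6(1−p) = −5p + 9(1−p), so p = 15/23.
Similarly C's optimal q on r1 is 14/23, and the value is 3·(14/23) + (-5)·(9/23) = -3/23.

-3/23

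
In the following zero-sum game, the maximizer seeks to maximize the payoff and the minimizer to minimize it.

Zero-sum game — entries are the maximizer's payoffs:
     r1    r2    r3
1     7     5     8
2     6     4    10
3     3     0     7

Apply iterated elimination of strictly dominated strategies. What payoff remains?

Column r1 is strictly dominated by r2 for the minimizer (5<7, 4<6, 0<3); eliminate r1.
Column r3 is strictly dominated by r2 for the minimizer (5<8, 4<10, 0<7); eliminate r3.
Row 3 is strictly dominated by row 1 (5>0); eliminate 3.
Row 2 is strictly dominated by row 1 (5>4); eliminate 2.
Only (1, r2) remains, with payoff 5.

5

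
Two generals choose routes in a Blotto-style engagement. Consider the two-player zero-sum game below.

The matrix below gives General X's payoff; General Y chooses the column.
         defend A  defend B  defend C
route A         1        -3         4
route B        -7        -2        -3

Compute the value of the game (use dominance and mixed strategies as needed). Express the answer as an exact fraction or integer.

-23/9

Column defend C is strictly dominated by defend A for General Y (it gives General X more in every row).
The remaining 2×2 game on (route A, route B) × (defend A, defend B) has no saddle point. Let General X play route A with probability p; indifference gives p − 7(1−p) = −3p − 2(1−p), so p = 5/9.
Similarly General Y's optimal q on defend A is 1/9, and the value is 1·(1/9) + (-3)·(8/9) = -23/9.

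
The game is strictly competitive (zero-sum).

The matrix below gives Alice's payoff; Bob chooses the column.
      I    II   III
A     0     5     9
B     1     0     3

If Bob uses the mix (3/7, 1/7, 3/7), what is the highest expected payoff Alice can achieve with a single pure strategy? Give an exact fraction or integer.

A: (0)·(3/7) + (5)·(1/7) + (9)·(3/7) = 32/7.
B: (1)·(3/7) + (0)·(1/7) + (3)·(3/7) = 12/7.
The best pure response is A with expected payoff 32/7.

32/7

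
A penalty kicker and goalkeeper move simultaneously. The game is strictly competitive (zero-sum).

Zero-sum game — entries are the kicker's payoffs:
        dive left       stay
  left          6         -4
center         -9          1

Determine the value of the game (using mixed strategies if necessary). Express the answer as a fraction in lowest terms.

Row minima are -4 and -9, so the kicker's maximin is -4; column maxima are 6 and 1, so the goalkeeper's minimax is 1. These differ, so the equilibrium is in mixed strategies.
Let the kicker play left with probability p. The goalkeeper is indifferent when 6p − 9(1−p) = −4p + (1−p), giving p = 1/2.
Let the goalkeeper play dive left with probability q. The kicker is indifferent when 6q − 4(1−q) = −9q + (1−q), giving q = 1/4.
The value is 6·(1/4) + (-4)·(3/4) = -3/2.

-3/2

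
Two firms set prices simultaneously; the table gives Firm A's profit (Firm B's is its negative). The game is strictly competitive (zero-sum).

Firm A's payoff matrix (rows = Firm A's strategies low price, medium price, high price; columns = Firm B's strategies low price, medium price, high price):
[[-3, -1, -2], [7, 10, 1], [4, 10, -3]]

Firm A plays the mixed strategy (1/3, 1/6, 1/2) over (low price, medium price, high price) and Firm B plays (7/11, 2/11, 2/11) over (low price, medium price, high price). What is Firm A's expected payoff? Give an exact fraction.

Against (7/11, 2/11, 2/11), each row's expected payoff is low price: -27/11; medium price: 71/11; high price: 42/11.
Taking the (1/3, 1/6, 1/2)-weighted average: (1/3)·(-27/11) + (1/6)·(71/11) + (1/2)·(42/11) = 13/6.

13/6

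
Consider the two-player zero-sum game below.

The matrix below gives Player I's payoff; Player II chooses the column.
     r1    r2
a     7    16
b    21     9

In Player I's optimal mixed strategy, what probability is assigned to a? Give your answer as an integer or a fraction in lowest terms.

Row minima are 7 and 9, so Player I's maximin is 9; column maxima are 21 and 16, so Player II's minimax is 16. These differ, so the equilibrium is in mixed strategies.
Let Player I play a with probability p. Player II is indifferent when 7p + 21(1−p) = 16p + 9(1−p), giving p = 4/7.

4/7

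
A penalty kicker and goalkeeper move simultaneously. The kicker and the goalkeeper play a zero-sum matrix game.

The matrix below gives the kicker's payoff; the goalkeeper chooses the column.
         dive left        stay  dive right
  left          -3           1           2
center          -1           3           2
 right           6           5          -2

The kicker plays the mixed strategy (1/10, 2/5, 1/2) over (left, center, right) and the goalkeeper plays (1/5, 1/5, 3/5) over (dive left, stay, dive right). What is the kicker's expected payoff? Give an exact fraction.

Against (1/5, 1/5, 3/5), each row's expected payoff is left: 4/5; center: 8/5; right: 1.
Taking the (1/10, 2/5, 1/2)-weighted average: (1/10)·(4/5) + (2/5)·(8/5) + (1/2)·(1) = 61/50.

61/50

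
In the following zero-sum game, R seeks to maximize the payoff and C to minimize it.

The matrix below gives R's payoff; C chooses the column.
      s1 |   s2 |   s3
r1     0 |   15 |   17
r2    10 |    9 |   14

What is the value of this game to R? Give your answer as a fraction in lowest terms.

75/8

Column s3 is strictly dominated by s2 for C (it gives R more in every row).
The remaining 2×2 game on (r1, r2) × (s1, s2) has no saddle point. Let R play r1 with probability p; indifference gives 10(1−p) = 15p + 9(1−p), so p = 1/16.
Similarly C's optimal q on s1 is 3/8, and the value is 0·(3/8) + (15)·(5/8) = 75/8.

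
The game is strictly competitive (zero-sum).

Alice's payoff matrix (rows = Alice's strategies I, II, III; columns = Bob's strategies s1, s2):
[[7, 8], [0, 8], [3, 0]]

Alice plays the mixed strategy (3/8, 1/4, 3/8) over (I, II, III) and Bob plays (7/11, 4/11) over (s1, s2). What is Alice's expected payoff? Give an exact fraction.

Against (7/11, 4/11), each row's expected payoff is I: 81/11; II: 32/11; III: 21/11.
Taking the (3/8, 1/4, 3/8)-weighted average: (3/8)·(81/11) + (1/4)·(32/11) + (3/8)·(21/11) = 185/44.

185/44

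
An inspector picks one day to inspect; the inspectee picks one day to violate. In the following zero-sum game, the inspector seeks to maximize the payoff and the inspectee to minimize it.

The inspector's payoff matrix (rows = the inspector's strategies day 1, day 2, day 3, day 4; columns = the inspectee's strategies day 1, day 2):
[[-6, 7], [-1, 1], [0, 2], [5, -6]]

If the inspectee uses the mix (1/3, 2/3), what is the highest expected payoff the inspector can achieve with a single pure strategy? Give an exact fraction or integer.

8/3

day 1: (-6)·(1/3) + (7)·(2/3) = 8/3.
day 2: (-1)·(1/3) + (1)·(2/3) = 1/3.
day 3: (0)·(1/3) + (2)·(2/3) = 4/3.
day 4: (5)·(1/3) + (-6)·(2/3) = -7/3.
The best pure response is day 1 with expected payoff 8/3.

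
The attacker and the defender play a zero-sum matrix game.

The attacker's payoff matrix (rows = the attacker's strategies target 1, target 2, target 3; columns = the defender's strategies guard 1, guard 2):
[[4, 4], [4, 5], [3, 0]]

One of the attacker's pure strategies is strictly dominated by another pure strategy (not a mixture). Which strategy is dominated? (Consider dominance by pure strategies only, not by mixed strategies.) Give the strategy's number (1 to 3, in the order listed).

Compare target 3 with target 1: 4 > 3, 4 > 0.
So target 1 strictly dominates target 3 for the attacker; target 3 is strictly dominated.

3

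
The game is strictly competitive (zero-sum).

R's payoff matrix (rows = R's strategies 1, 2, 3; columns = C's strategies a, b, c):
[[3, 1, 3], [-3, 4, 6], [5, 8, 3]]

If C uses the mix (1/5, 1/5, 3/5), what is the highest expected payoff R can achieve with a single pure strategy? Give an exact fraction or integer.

1: (3)·(1/5) + (1)·(1/5) + (3)·(3/5) = 13/5.
2: (-3)·(1/5) + (4)·(1/5) + (6)·(3/5) = 19/5.
3: (5)·(1/5) + (8)·(1/5) + (3)·(3/5) = 22/5.
The best pure response is 3 with expected payoff 22/5.

22/5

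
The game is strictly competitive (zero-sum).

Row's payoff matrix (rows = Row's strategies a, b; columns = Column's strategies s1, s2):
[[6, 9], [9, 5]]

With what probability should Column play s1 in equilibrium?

Row minima are 6 and 5, so Row's maximin is 6; column maxima are 9 and 9, so Column's minimax is 9. These differ, so the equilibrium is in mixed strategies.
Let Column play s1 with probability q. Row is indifferent when 6q + 9(1−q) = 9q + 5(1−q), giving q = 4/7.

4/7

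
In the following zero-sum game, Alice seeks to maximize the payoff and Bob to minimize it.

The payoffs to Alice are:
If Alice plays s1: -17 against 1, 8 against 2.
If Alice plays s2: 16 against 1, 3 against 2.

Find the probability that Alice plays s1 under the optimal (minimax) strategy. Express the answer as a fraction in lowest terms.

13/38

Row minima are -17 and 3, so Alice's maximin is 3; column maxima are 16 and 8, so Bob's minimax is 8. These differ, so the equilibrium is in mixed strategies.
Let Alice play s1 with probability p. Bob is indifferent when −17p + 16(1−p) = 8p + 3(1−p), giving p = 13/38.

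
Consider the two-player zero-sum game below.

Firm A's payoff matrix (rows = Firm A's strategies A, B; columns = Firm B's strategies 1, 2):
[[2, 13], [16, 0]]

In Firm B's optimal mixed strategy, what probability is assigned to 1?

Row minima are 2 and 0, so Firm A's maximin is 2; column maxima are 16 and 13, so Firm B's minimax is 13. These differ, so the equilibrium is in mixed strategies.
Let Firm B play 1 with probability q. Firm A is indifferent when 2q + 13(1−q) = 16q, giving q = 13/27.

13/27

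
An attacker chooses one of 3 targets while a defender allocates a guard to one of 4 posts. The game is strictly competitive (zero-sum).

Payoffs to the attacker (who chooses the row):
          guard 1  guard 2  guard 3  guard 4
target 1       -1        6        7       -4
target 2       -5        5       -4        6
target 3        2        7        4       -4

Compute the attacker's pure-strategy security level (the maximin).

The worst-case payoff for each row is target 1: -4, target 2: -5, target 3: -4.
The best of these is -4.

-4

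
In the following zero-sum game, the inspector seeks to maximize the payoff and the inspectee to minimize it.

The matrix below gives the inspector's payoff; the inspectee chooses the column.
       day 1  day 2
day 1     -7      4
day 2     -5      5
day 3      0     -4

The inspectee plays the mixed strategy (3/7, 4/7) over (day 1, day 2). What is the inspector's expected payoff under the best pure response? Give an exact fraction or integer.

day 1: (-7)·(3/7) + (4)·(4/7) = -5/7.
day 2: (-5)·(3/7) + (5)·(4/7) = 5/7.
day 3: (0)·(3/7) + (-4)·(4/7) = -16/7.
The best pure response is day 2 with expected payoff 5/7.

5/7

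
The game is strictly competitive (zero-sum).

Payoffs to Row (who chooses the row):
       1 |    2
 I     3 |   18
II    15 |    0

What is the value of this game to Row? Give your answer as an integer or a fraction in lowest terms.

9

Row minima are 3 and 0, so Row's maximin is 3; column maxima are 15 and 18, so Column's minimax is 15. These differ, so the equilibrium is in mixed strategies.
Let Row play I with probability p. Column is indifferent when 3p + 15(1−p) = 18p, giving p = 1/2.
Let Column play 1 with probability q. Row is indifferent when 3q + 18(1−q) = 15q, giving q = 3/5.
The value is 3·(3/5) + (18)·(2/5) = 9.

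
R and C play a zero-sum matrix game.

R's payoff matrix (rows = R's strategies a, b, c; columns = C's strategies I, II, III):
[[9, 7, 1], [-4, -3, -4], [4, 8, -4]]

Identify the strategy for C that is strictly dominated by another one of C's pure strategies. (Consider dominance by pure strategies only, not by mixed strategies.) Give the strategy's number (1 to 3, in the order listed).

C prefers columns that give R less. Compare II with III: 1 < 7, -4 < -3, -4 < 8.
So III strictly dominates II for C; II is strictly dominated.

2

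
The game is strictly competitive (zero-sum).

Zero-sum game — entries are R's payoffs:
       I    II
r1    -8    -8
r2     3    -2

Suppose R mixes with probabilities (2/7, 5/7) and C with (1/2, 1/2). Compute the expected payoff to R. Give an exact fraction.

-27/14

Against (1/2, 1/2), each row's expected payoff is r1: -8; r2: 1/2.
Taking the (2/7, 5/7)-weighted average: (2/7)·(-8) + (5/7)·(1/2) = -27/14.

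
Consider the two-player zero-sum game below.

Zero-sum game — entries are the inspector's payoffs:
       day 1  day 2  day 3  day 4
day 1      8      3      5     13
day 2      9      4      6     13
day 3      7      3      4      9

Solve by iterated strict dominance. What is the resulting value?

Row day 3 is strictly dominated by row day 2 (9>7, 4>3, 6>4, 13>9); eliminate day 3.
Column day 1 is strictly dominated by day 2 for the inspectee (3<8, 4<9); eliminate day 1.
Column day 3 is strictly dominated by day 2 for the inspectee (3<5, 4<6); eliminate day 3.
Column day 4 is strictly dominated by day 2 for the inspectee (3<13, 4<13); eliminate day 4.
Row day 1 is strictly dominated by row day 2 (4>3); eliminate day 1.
Only (day 2, day 2) remains, with payoff 4.

4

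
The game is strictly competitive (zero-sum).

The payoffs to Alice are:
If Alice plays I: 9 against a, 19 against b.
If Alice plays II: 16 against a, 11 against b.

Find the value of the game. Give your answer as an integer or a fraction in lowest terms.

Row minima are 9 and 11, so Alice's maximin is 11; column maxima are 16 and 19, so Bob's minimax is 16. These differ, so the equilibrium is in mixed strategies.
Let Alice play I with probability p. Bob is indifferent when 9p + 16(1−p) = 19p + 11(1−p), giving p = 1/3.
Let Bob play a with probability q. Alice is indifferent when 9q + 19(1−q) = 16q + 11(1−q), giving q = 8/15.
The value is 9·(8/15) + (19)·(7/15) = 41/3.

41/3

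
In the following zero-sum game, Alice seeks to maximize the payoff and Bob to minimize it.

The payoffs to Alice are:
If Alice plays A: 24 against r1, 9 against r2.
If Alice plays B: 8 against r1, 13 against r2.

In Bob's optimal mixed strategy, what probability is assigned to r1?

Row minima are 9 and 8, so Alice's maximin is 9; column maxima are 24 and 13, so Bob's minimax is 13. These differ, so the equilibrium is in mixed strategies.
Let Bob play r1 with probability q. Alice is indifferent when 24q + 9(1−q) = 8q + 13(1−q), giving q = 1/5.

1/5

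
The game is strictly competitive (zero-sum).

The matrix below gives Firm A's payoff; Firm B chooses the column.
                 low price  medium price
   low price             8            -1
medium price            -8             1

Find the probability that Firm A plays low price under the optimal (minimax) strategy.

1/2

Row minima are -1 and -8, so Firm A's maximin is -1; column maxima are 8 and 1, so Firm B's minimax is 1. These differ, so the equilibrium is in mixed strategies.
Let Firm A play low price with probability p. Firm B is indifferent when 8p − 8(1−p) = −p + (1−p), giving p = 1/2.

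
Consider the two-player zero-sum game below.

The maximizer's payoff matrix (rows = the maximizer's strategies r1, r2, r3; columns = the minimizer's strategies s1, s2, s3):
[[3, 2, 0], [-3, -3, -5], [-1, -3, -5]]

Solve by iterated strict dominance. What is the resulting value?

Column s1 is strictly dominated by s3 for the minimizer (0<3, -5<-3, -5<-1); eliminate s1.
Column s2 is strictly dominated by s3 for the minimizer (0<2, -5<-3, -5<-3); eliminate s2.
Row r2 is strictly dominated by row r1 (0>-5); eliminate r2.
Row r3 is strictly dominated by row r1 (0>-5); eliminate r3.
Only (r1, s3) remains, with payoff 0.

0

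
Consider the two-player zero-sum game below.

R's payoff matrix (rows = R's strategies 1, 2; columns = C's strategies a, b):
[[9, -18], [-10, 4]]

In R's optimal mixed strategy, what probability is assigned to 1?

14/41

Row minima are -18 and -10, so R's maximin is -10; column maxima are 9 and 4, so C's minimax is 4. These differ, so the equilibrium is in mixed strategies.
Let R play 1 with probability p. C is indifferent when 9p − 10(1−p) = −18p + 4(1−p), giving p = 14/41.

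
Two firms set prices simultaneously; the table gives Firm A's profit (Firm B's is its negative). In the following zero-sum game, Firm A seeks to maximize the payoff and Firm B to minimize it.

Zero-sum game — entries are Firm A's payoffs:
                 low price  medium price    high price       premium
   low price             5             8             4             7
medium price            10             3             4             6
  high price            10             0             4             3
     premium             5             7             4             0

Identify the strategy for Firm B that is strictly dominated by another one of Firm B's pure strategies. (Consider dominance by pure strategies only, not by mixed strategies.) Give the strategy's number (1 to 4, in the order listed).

Firm B prefers columns that give Firm A less. Compare low price with high price: 4 < 5, 4 < 10, 4 < 10, 4 < 5.
So high price strictly dominates low price for Firm B; low price is strictly dominated.

1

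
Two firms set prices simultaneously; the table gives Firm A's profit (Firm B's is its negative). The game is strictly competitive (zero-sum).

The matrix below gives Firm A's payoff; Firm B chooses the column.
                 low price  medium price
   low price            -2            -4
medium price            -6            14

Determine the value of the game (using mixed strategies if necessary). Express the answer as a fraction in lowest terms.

-26/11

Row minima are -4 and -6, so Firm A's maximin is -4; column maxima are -2 and 14, so Firm B's minimax is -2. These differ, so the equilibrium is in mixed strategies.
Let Firm A play low price with probability p. Firm B is indifferent when −2p − 6(1−p) = −4p + 14(1−p), giving p = 10/11.
Let Firm B play low price with probability q. Firm A is indifferent when −2q − 4(1−q) = −6q + 14(1−q), giving q = 9/11.
The value is -2·(9/11) + (-4)·(2/11) = -26/11.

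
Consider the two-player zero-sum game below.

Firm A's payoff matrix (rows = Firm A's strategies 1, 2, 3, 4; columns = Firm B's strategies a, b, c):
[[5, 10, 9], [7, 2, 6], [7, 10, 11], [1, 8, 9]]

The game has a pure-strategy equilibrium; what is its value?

Row minima: 5, 2, 7, 1 → Firm A's maximin is 7.
Column maxima: 7, 10, 11 → Firm B's minimax is 7.
They coincide at (3, a), so the value is 7.

7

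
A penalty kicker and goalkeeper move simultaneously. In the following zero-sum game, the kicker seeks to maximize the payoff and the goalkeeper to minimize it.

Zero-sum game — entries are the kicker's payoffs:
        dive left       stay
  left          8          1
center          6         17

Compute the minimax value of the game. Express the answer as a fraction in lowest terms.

Row minima are 1 and 6, so the kicker's maximin is 6; column maxima are 8 and 17, so the goalkeeper's minimax is 8. These differ, so the equilibrium is in mixed strategies.
Let the kicker play left with probability p. The goalkeeper is indifferent when 8p + 6(1−p) = p + 17(1−p), giving p = 11/18.
Let the goalkeeper play dive left with probability q. The kicker is indifferent when 8q + (1−q) = 6q + 17(1−q), giving q = 8/9.
The value is 8·(8/9) + (1)·(1/9) = 65/9.

65/9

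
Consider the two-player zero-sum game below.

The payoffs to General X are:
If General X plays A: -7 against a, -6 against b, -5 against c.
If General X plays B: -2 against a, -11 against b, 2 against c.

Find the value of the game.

Column c is strictly dominated by a for General Y (it gives General X more in every row).
The remaining 2×2 game on (A, B) × (a, b) has no saddle point. Let General X play A with probability p; indifference gives −7p − 2(1−p) = −6p − 11(1−p), so p = 9/10.
Similarly General Y's optimal q on a is 1/2, and the value is -7·(1/2) + (-6)·(1/2) = -13/2.

-13/2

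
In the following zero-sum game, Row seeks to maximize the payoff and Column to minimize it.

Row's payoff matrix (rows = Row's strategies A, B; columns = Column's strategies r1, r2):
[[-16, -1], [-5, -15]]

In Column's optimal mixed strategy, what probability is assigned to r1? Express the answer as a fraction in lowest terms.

14/25

Row minima are -16 and -15, so Row's maximin is -15; column maxima are -5 and -1, so Column's minimax is -5. These differ, so the equilibrium is in mixed strategies.
Let Column play r1 with probability q. Row is indifferent when −16q − (1−q) = −5q − 15(1−q), giving q = 14/25.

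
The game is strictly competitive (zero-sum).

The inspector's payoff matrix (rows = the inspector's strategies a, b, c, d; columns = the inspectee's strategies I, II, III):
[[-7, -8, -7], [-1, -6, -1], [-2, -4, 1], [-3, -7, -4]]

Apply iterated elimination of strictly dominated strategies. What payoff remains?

Column I is strictly dominated by II for the inspectee (-8<-7, -6<-1, -4<-2, -7<-3); eliminate I.
Column III is strictly dominated by II for the inspectee (-8<-7, -6<-1, -4<1, -7<-4); eliminate III.
Row b is strictly dominated by row c (-4>-6); eliminate b.
Row a is strictly dominated by row c (-4>-8); eliminate a.
Row d is strictly dominated by row c (-4>-7); eliminate d.
Only (c, II) remains, with payoff -4.

-4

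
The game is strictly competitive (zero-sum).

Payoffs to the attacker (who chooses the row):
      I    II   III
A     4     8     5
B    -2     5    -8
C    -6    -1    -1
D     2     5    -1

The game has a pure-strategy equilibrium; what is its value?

4

Row minima: 4, -8, -6, -1 → the attacker's maximin is 4.
Column maxima: 4, 8, 5 → the defender's minimax is 4.
They coincide at (A, I), so the value is 4.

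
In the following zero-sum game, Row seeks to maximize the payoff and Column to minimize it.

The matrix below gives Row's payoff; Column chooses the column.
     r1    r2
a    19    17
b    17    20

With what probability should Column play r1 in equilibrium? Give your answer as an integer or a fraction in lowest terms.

Row minima are 17 and 17, so Row's maximin is 17; column maxima are 19 and 20, so Column's minimax is 19. These differ, so the equilibrium is in mixed strategies.
Let Column play r1 with probability q. Row is indifferent when 19q + 17(1−q) = 17q + 20(1−q), giving q = 3/5.

3/5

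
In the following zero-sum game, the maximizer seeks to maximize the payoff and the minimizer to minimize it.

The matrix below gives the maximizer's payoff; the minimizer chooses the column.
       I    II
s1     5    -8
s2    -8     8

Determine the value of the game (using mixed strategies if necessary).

Row minima are -8 and -8, so the maximizer's maximin is -8; column maxima are 5 and 8, so the minimizer's minimax is 5. These differ, so the equilibrium is in mixed strategies.
Let the maximizer play s1 with probability p. The minimizer is indifferent when 5p − 8(1−p) = −8p + 8(1−p), giving p = 16/29.
Let the minimizer play I with probability q. The maximizer is indifferent when 5q − 8(1−q) = −8q + 8(1−q), giving q = 16/29.
The value is 5·(16/29) + (-8)·(13/29) = -24/29.

-24/29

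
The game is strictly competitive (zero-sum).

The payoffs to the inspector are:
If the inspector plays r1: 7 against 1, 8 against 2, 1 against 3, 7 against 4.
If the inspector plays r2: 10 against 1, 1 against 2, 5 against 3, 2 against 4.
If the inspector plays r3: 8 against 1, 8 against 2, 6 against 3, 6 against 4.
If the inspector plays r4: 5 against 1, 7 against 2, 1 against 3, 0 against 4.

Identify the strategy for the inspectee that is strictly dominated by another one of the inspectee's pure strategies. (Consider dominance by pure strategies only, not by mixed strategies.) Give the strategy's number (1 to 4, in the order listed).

The inspectee prefers columns that give the inspector less. Compare 1 with 3: 1 < 7, 5 < 10, 6 < 8, 1 < 5.
So 3 strictly dominates 1 for the inspectee; 1 is strictly dominated.

1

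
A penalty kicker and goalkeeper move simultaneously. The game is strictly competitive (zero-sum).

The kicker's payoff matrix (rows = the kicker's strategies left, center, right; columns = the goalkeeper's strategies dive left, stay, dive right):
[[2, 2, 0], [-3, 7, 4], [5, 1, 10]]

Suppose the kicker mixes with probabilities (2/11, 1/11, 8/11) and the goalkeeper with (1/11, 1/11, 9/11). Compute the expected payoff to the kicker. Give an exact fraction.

Against (1/11, 1/11, 9/11), each row's expected payoff is left: 4/11; center: 40/11; right: 96/11.
Taking the (2/11, 1/11, 8/11)-weighted average: (2/11)·(4/11) + (1/11)·(40/11) + (8/11)·(96/11) = 816/121.

816/121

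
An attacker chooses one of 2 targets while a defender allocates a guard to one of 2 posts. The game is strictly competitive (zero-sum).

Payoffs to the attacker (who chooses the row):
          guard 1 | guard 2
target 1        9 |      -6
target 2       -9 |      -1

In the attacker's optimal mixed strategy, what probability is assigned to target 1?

Row minima are -6 and -9, so the attacker's maximin is -6; column maxima are 9 and -1, so the defender's minimax is -1. These differ, so the equilibrium is in mixed strategies.
Let the attacker play target 1 with probability p. The defender is indifferent when 9p − 9(1−p) = −6p − (1−p), giving p = 8/23.

8/23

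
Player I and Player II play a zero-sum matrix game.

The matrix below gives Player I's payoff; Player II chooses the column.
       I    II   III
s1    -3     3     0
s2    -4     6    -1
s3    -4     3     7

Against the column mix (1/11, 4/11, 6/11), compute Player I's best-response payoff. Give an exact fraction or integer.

50/11

s1: (-3)·(1/11) + (3)·(4/11) + (0)·(6/11) = 9/11.
s2: (-4)·(1/11) + (6)·(4/11) + (-1)·(6/11) = 14/11.
s3: (-4)·(1/11) + (3)·(4/11) + (7)·(6/11) = 50/11.
The best pure response is s3 with expected payoff 50/11.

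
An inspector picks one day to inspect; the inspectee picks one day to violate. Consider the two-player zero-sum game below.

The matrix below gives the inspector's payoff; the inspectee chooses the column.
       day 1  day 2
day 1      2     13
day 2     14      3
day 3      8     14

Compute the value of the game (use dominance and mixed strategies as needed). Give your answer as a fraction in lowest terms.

Row day 1 is strictly dominated by row day 3, so the inspector never plays it.
The remaining 2×2 game on (day 2, day 3) × (day 1, day 2) has no saddle point. Let the inspector play day 2 with probability p; indifference gives 14p + 8(1−p) = 3p + 14(1−p), so p = 6/17.
Similarly the inspectee's optimal q on day 1 is 11/17, and the value is 14·(11/17) + (3)·(6/17) = 172/17.

172/17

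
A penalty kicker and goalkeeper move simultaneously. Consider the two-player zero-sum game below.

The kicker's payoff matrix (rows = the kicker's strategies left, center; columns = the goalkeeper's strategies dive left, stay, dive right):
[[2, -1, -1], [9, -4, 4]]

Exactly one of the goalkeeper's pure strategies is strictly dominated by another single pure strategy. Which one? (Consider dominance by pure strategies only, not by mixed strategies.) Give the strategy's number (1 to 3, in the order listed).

1

The goalkeeper prefers columns that give the kicker less. Compare dive left with stay: -1 < 2, -4 < 9.
So stay strictly dominates dive left for the goalkeeper; dive left is strictly dominated.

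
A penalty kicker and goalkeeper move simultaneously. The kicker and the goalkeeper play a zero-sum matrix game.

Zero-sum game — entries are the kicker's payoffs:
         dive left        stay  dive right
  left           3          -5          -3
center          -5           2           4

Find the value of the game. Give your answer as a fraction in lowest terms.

-19/15

Column dive right is strictly dominated by stay for the goalkeeper (it gives the kicker more in every row).
The remaining 2×2 game on (left, center) × (dive left, stay) has no saddle point. Let the kicker play left with probability p; indifference gives 3p − 5(1−p) = −5p + 2(1−p), so p = 7/15.
Similarly the goalkeeper's optimal q on dive left is 7/15, and the value is 3·(7/15) + (-5)·(8/15) = -19/15.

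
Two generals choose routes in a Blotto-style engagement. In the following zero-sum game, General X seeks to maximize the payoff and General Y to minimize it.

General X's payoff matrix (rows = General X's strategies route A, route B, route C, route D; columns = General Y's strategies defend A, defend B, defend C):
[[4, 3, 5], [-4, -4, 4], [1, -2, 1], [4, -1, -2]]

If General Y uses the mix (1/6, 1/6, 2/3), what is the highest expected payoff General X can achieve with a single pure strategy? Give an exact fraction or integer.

9/2

route A: (4)·(1/6) + (3)·(1/6) + (5)·(2/3) = 9/2.
route B: (-4)·(1/6) + (-4)·(1/6) + (4)·(2/3) = 4/3.
route C: (1)·(1/6) + (-2)·(1/6) + (1)·(2/3) = 1/2.
route D: (4)·(1/6) + (-1)·(1/6) + (-2)·(2/3) = -5/6.
The best pure response is route A with expected payoff 9/2.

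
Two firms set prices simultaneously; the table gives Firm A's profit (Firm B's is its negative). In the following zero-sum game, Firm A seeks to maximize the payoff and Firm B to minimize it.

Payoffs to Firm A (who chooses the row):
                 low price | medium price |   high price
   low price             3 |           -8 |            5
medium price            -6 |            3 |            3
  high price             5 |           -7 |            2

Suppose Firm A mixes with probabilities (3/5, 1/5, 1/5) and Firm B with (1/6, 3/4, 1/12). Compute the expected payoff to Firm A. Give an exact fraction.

-18/5

Against (1/6, 3/4, 1/12), each row's expected payoff is low price: -61/12; medium price: 3/2; high price: -17/4.
Taking the (3/5, 1/5, 1/5)-weighted average: (3/5)·(-61/12) + (1/5)·(3/2) + (1/5)·(-17/4) = -18/5.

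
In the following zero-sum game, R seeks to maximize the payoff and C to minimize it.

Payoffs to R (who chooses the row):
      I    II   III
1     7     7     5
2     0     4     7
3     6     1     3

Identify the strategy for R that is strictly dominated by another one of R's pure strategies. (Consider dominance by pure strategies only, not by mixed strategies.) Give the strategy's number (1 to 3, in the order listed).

3

Compare 3 with 1: 7 > 6, 7 > 1, 5 > 3.
So 1 strictly dominates 3 for R; 3 is strictly dominated.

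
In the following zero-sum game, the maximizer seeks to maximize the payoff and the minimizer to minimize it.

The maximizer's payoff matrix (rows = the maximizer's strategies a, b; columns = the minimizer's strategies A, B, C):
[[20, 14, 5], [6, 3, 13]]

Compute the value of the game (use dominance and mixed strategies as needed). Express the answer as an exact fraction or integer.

Column A is strictly dominated by B for the minimizer (it gives the maximizer more in every row).
The remaining 2×2 game on (a, b) × (B, C) has no saddle point. Let the maximizer play a with probability p; indifference gives 14p + 3(1−p) = 5p + 13(1−p), so p = 10/19.
Similarly the minimizer's optimal q on B is 8/19, and the value is 14·(8/19) + (5)·(11/19) = 167/19.

167/19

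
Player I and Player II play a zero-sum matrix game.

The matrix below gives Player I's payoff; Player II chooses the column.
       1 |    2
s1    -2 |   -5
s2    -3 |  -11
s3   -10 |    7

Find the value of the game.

-16/5

Row s2 is strictly dominated by row s1, so Player I never plays it.
The remaining 2×2 game on (s1, s3) × (1, 2) has no saddle point. Let Player I play s1 with probability p; indifference gives −2p − 10(1−p) = −5p + 7(1−p), so p = 17/20.
Similarly Player II's optimal q on 1 is 3/5, and the value is -2·(3/5) + (-5)·(2/5) = -16/5.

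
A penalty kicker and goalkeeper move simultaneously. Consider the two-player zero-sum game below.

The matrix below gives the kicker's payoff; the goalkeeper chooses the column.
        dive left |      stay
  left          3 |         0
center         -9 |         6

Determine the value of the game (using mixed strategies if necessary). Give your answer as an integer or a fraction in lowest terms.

1

Row minima are 0 and -9, so the kicker's maximin is 0; column maxima are 3 and 6, so the goalkeeper's minimax is 3. These differ, so the equilibrium is in mixed strategies.
Let the kicker play left with probability p. The goalkeeper is indifferent when 3p − 9(1−p) = 6(1−p), giving p = 5/6.
Let the goalkeeper play dive left with probability q. The kicker is indifferent when 3q = −9q + 6(1−q), giving q = 1/3.
The value is 3·(1/3) + (0)·(2/3) = 1.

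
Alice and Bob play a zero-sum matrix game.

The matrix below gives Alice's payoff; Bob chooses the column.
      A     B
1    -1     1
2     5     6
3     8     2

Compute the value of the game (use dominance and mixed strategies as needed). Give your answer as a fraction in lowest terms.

Row 1 is strictly dominated by row 2, so Alice never plays it.
The remaining 2×2 game on (2, 3) × (A, B) has no saddle point. Let Alice play 2 with probability p; indifference gives 5p + 8(1−p) = 6p + 2(1−p), so p = 6/7.
Similarly Bob's optimal q on A is 4/7, and the value is 5·(4/7) + (6)·(3/7) = 38/7.

38/7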